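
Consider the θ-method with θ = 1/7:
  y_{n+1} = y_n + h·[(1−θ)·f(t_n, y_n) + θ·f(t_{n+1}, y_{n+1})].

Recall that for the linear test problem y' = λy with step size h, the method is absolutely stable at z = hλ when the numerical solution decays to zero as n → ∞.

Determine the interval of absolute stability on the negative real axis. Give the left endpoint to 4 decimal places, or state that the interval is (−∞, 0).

With y'=λy (z=hλ):
  y_{n+1} = y_n + z·[6/7·y_n + 1/7·y_{n+1}] ⇒ (1 − 1/7z)y_{n+1} = (1 + 6/7z)y_n
  so R(z) = (1 + 6/7z)/(1 − 1/7z).

Boundary: |R(x)|=1, x<0.
x=-1.08: |R|=0.0644
R=−1: 1+6/7x = −1+1/7x ⇒ -5/7x=2 ⇒ x=2/(-5/7)=-2.8000
Confirm numerically:
  x=-2.696: |R|=0.94637 <1
  x=-2.581: |R|=0.88571 <1
  x=-2.442: |R|=0.81042 <1
  x=-1.535: |R|=0.25893 <1
  x=-3.360: |R|=1.27027 >1
  x=-3.311: |R|=1.24779 >1
  x=-3.180: |R|=1.18664 >1
Stable set (-2.8000, 0).

z∈(-2.8000,0).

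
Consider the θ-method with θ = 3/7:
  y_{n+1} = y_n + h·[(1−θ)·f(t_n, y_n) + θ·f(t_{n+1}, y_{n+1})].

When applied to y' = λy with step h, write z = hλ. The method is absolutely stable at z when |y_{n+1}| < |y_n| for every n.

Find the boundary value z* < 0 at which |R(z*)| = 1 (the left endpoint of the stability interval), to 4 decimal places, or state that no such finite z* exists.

On y'=λy, z=hλ:
  y_{n+1} = y_n + z·[4/7·y_n + 3/7·y_{n+1}] ⇒ (1 − 3/7z)y_{n+1} = (1 + 4/7z)y_n
  so R(z) = (1 + 4/7z)/(1 − 3/7z).

Boundary: |R(x)|=1, x<0.
x=-1.49: |R|=0.0907
R=−1: 1+4/7x = −1+3/7x ⇒ -1/7x=2 ⇒ x=2/(-1/7)=-14.0000
Confirm numerically:
  x=-13.595: |R|=0.99152 <1
  x=-12.968: |R|=0.97752 <1
  x=-10.123: |R|=0.89625 <1
  x=-14.264: |R|=1.00530 >1
  x=-14.217: |R|=1.00437 >1
  x=-14.022: |R|=1.00045 >1
So |R|<1 on (-14.0000, 0).

z* = -14.0000.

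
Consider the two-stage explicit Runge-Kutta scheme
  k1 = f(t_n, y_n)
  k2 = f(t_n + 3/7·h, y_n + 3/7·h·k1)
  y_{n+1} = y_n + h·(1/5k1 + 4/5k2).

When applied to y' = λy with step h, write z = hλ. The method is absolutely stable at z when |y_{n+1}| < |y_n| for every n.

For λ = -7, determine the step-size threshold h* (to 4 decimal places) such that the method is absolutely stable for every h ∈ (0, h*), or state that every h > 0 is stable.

(-2.9167,0); λ=-7 ⇒ h* = (35/12)/7 = 0.4167.

Set f=λy, z=hλ:
  k1=λy_n ⇒ h·k1=z·y_n;  k2=λ(1+3/7z)y_n ⇒ h·k2=z(1+3/7z)y_n
  y_{n+1}/y_n = 1 + 1/5z + 4/5z(1+3/7z) = 1 + z + 12/35z²
  so R(z) = 1 + z + 12/35z².

Solve |R(x)|<1 on ℝ⁻.
x=-0.43: |R|=0.6334
R=1: x+12/35x²=0 ⇒ x=−35/12=-2.9167; min R=1−1/(4·12/35)=0.2708>−1
Confirm numerically:
  x=-2.474: |R|=0.62452 <1
  x=-2.429: |R|=0.59387 <1
  x=-2.392: |R|=0.56971 <1
  x=-2.116: |R|=0.41913 <1
  x=-3.454: |R|=1.63633 >1
  x=-3.259: |R|=1.38251 >1
  x=-2.947: |R|=1.03065 >1
Stable set (-2.9167, 0).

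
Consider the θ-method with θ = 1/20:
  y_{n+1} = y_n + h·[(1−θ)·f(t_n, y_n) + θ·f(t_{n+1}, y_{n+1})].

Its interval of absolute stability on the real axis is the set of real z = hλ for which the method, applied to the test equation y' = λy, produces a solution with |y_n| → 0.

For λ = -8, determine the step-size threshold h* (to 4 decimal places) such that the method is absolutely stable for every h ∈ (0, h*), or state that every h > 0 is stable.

With y'=λy (z=hλ):
  y_{n+1} = y_n + z·[19/20·y_n + 1/20·y_{n+1}] ⇒ (1 − 1/20z)y_{n+1} = (1 + 19/20z)y_n
  R(z) = (1 + 19/20z)/(1 − 1/20z).

Find x<0 with |R(x)|<1.
x=-1.2: |R|=0.1321
R=−1: 1+19/20x = −1+1/20x ⇒ -9/10x=2 ⇒ x=2/(-9/10)=-2.2222
Confirm numerically:
  x=-2.115: |R|=0.91273 <1
  x=-1.667: |R|=0.53875 <1
  x=-1.142: |R|=0.08031 <1
  x=-1.025: |R|=0.02497 <1
  x=-2.506: |R|=1.22696 >1
  x=-2.466: |R|=1.19532 >1
So |R|<1 on (-2.2222, 0).

(-2.2222,0); λ=-8 ⇒ h* = (20/9)/8 = 0.2778.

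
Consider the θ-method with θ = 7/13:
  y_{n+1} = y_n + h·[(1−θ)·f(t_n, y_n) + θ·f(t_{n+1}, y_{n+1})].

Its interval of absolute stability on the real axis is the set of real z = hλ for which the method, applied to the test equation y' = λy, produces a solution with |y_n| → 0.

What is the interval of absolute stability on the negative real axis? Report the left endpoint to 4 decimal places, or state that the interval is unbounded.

Set f=λy, z=hλ:
  y_{n+1} = y_n + z·[6/13·y_n + 7/13·y_{n+1}] ⇒ (1 − 7/13z)y_{n+1} = (1 + 6/13z)y_n
  Hence R(z) = (1 + 6/13z)/(1 − 7/13z).

Solve |R(x)|<1 on ℝ⁻.
x=-1.03: |R|=0.3375
x=-2: |R|=0.0370
x=-10: |R|=0.5663
x=-100: |R|=0.8233
θ=7/13≥1/2 ⇒ |1+6/13x|<|1−7/13x| ∀x<0 ⇒ stable on all of ℝ⁻.

unbounded; (−∞, 0).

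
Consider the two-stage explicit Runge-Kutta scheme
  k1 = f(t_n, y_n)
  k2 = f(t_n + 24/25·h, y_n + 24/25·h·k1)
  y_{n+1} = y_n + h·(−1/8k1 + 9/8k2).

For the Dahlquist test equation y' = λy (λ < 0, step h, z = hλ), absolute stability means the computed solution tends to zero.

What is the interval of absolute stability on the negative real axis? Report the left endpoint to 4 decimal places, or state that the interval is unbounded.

Set f=λy, z=hλ:
  k1=λy_n ⇒ h·k1=z·y_n;  k2=λ(1+24/25z)y_n ⇒ h·k2=z(1+24/25z)y_n
  y_{n+1}/y_n = 1 − 1/8z + 9/8z(1+24/25z) = 1 + z + 27/25z²
  Hence R(z) = 1 + z + 27/25z².

Boundary: |R(x)|=1, x<0.
x=-1.75: |R|=2.5575
R=1: x+27/25x²=0 ⇒ x=−25/27=-0.9259; min R=1−1/(4·27/25)=0.7685>−1
Confirm numerically:
  x=-0.771: |R|=0.87100 <1
  x=-0.664: |R|=0.81217 <1
  x=-0.605: |R|=0.79031 <1
  x=-1.364: |R|=1.64534 >1
  x=-1.279: |R|=1.48771 >1
  x=-1.181: |R|=1.32534 >1
So |R|<1 on (-0.9259, 0).

z∈(-0.9259,0).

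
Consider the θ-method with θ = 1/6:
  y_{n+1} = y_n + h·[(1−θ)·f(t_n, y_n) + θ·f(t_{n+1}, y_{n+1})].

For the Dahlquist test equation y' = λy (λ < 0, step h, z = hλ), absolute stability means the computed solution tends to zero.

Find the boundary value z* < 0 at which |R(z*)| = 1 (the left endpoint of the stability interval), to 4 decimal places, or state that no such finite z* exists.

Set f=λy, z=hλ:
  y_{n+1} = y_n + z·[5/6·y_n + 1/6·y_{n+1}] ⇒ (1 − 1/6z)y_{n+1} = (1 + 5/6z)y_n
  so R(z) = (1 + 5/6z)/(1 − 1/6z).

Boundary: |R(x)|=1, x<0.
x=-1.47: |R|=0.1807
R=−1: 1+5/6x = −1+1/6x ⇒ -2/3x=2 ⇒ x=2/(-2/3)=-3.0000
Confirm numerically:
  x=-2.910: |R|=0.95960 <1
  x=-2.128: |R|=0.57087 <1
  x=-1.801: |R|=0.38521 <1
  x=-1.414: |R|=0.14432 <1
  x=-3.481: |R|=1.20293 >1
  x=-3.260: |R|=1.11231 >1
So |R|<1 on (-3.0000, 0).

z* = -3.0000.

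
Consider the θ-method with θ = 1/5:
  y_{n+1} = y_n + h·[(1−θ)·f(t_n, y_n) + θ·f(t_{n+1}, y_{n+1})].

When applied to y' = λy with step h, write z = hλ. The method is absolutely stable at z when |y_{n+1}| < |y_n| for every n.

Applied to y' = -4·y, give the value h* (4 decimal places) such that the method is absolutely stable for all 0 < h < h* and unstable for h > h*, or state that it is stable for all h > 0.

With y'=λy (z=hλ):
  y_{n+1} = y_n + z·[4/5·y_n + 1/5·y_{n+1}] ⇒ (1 − 1/5z)y_{n+1} = (1 + 4/5z)y_n
  Hence R(z) = (1 + 4/5z)/(1 − 1/5z).

Find x<0 with |R(x)|<1.
x=-0.97: |R|=0.1876
R=−1: 1+4/5x = −1+1/5x ⇒ -3/5x=2 ⇒ x=2/(-3/5)=-3.3333
Confirm numerically:
  x=-2.178: |R|=0.51714 <1
  x=-2.102: |R|=0.47986 <1
  x=-1.951: |R|=0.40340 <1
  x=-3.765: |R|=1.14775 >1
  x=-3.366: |R|=1.01171 >1
Interval (-3.3333, 0).

(-3.3333,0); λ=-4 ⇒ h* = (10/3)/4 = 0.8333.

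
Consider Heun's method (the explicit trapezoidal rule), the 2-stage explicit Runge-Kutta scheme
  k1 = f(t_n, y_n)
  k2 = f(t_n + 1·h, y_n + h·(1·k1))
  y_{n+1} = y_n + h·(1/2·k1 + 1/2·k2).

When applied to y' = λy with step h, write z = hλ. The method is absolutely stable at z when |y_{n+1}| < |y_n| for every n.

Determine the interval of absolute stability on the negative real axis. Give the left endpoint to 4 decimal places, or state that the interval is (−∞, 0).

(-2.0000, 0).

With y'=λy (z=hλ):
  order 2, 2-stage ⇒ R(z)=1+z+z^2/2
  (e.g. R(-0.93)=0.50245, |R|=0.50245)

Need |R(x)|<1, x<0.
x=-0.93: |R|=0.5025
|R(-2.04)|=1.0408 |R(-1.91)|=0.9140 |R(-0.88)|=0.5072
Bisect:
  x_lo=-2.6884 |R|=1.9254  x_hi=-0.2881 |R|=0.7534
  mid=-1.48827 |R|=0.61920 →hi
  mid=-2.08834 |R|=1.09224 →lo
  mid=-1.78830 |R|=0.81071 →hi
  mid=-1.93832 |R|=0.94022 →hi
  mid=-2.01333 |R|=1.01342 →lo
  mid=-1.97582 |R|=0.97612 →hi
  mid=-1.99458 |R|=0.99459 →hi
  ...
  [-2.00014,-2.00000] ⇒ x*=-2.0000
So |R|<1 on (-2.0000, 0).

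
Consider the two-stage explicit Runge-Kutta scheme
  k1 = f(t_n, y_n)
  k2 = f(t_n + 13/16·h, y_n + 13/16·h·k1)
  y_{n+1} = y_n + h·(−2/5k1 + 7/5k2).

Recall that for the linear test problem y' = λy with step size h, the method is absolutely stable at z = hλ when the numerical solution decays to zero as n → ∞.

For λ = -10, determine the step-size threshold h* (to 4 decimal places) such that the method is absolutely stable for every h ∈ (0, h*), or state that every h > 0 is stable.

With y'=λy (z=hλ):
  k1=λy_n ⇒ h·k1=z·y_n;  k2=λ(1+13/16z)y_n ⇒ h·k2=z(1+13/16z)y_n
  y_{n+1}/y_n = 1 − 2/5z + 7/5z(1+13/16z) = 1 + z + 91/80z²
  R(z) = 1 + z + 91/80z².

Boundary: |R(x)|=1, x<0.
x=-0.82: |R|=0.9449
R=1: x+91/80x²=0 ⇒ x=−80/91=-0.8791; min R=1−1/(4·91/80)=0.7802>−1
Confirm numerically:
  x=-0.852: |R|=0.97372 <1
  x=-0.688: |R|=0.85043 <1
  x=-0.507: |R|=0.78539 <1
  x=-0.485: |R|=0.78257 <1
  x=-1.340: |R|=1.70250 >1
  x=-1.026: |R|=1.17142 >1
  x=-0.960: |R|=1.08832 >1
Stable set (-0.8791, 0).

(-0.8791,0); λ=-10 ⇒ h* = (80/91)/10 = 0.0879.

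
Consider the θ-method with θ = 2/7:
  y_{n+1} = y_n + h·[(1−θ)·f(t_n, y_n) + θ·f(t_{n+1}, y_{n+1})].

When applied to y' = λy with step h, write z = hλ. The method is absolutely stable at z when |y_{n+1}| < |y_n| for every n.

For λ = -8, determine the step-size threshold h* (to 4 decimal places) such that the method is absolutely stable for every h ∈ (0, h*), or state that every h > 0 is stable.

Set f=λy, z=hλ:
  y_{n+1} = y_n + z·[5/7·y_n + 2/7·y_{n+1}] ⇒ (1 − 2/7z)y_{n+1} = (1 + 5/7z)y_n
  so R(z) = (1 + 5/7z)/(1 − 2/7z).

Boundary: |R(x)|=1, x<0.
x=-0.51: |R|=0.5549
R=−1: 1+5/7x = −1+2/7x ⇒ -3/7x=2 ⇒ x=2/(-3/7)=-4.6667
Confirm numerically:
  x=-4.209: |R|=0.91095 <1
  x=-4.124: |R|=0.89323 <1
  x=-4.035: |R|=0.87425 <1
  x=-4.921: |R|=1.04530 >1
  x=-4.885: |R|=1.03906 >1
Stable set (-4.6667, 0).

(-4.6667,0); λ=-8 ⇒ h* = (14/3)/8 = 0.5833.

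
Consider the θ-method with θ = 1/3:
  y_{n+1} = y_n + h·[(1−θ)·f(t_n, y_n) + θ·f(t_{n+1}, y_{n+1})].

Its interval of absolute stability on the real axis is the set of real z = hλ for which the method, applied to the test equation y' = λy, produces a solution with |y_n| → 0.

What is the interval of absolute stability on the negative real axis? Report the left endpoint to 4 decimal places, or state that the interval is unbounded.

With y'=λy (z=hλ):
  y_{n+1} = y_n + z·[2/3·y_n + 1/3·y_{n+1}] ⇒ (1 − 1/3z)y_{n+1} = (1 + 2/3z)y_n
  Hence R(z) = (1 + 2/3z)/(1 − 1/3z).

Boundary: |R(x)|=1, x<0.
x=-0.43: |R|=0.6239
R=−1: 1+2/3x = −1+1/3x ⇒ -1/3x=2 ⇒ x=2/(-1/3)=-6.0000
Confirm numerically:
  x=-5.169: |R|=0.89827 <1
  x=-4.430: |R|=0.78869 <1
  x=-4.419: |R|=0.78690 <1
  x=-6.462: |R|=1.04883 >1
  x=-6.355: |R|=1.03795 >1
  x=-6.225: |R|=1.02439 >1
Stable set (-6.0000, 0).

z∈(-6.0000,0).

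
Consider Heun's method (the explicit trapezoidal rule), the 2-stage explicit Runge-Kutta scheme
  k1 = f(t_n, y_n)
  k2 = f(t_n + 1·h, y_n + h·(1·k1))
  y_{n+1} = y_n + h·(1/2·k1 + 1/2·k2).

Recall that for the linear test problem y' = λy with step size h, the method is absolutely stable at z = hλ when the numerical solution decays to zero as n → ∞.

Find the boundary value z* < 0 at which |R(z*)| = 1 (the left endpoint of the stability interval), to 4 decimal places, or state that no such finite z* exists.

Set f=λy, z=hλ:
  order 2, 2-stage ⇒ R(z)=1+z+z^2/2
  (e.g. R(-1.28)=0.53920, |R|=0.53920)

Boundary: |R(x)|=1, x<0.
x=-1.28: |R|=0.5392
|R(-2.22)|=1.2442 |R(-2.11)|=1.1160 |R(-1.54)|=0.6458
Bisect:
  x_lo=-2.7495 |R|=2.0304  x_hi=-0.2367 |R|=0.7913
  mid=-1.49312 |R|=0.62158 →hi
  mid=-2.12130 |R|=1.12866 →lo
  mid=-1.80721 |R|=0.82579 →hi
  mid=-1.96426 |R|=0.96490 →hi
  mid=-2.04278 |R|=1.04370 →lo
  mid=-2.00352 |R|=1.00352 →lo
  mid=-1.98389 |R|=0.98402 →hi
  mid=-1.99370 |R|=0.99372 →hi
  ...
  [-2.00014,-1.99999] ⇒ x*=-2.0000
Stable set (-2.0000, 0).

z* = -2.0000.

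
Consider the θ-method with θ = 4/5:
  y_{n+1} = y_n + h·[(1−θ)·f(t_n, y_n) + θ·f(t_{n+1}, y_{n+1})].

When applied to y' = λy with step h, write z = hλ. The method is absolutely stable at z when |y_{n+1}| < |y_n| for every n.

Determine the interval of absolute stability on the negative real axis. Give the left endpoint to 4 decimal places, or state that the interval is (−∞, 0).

On y'=λy, z=hλ:
  y_{n+1} = y_n + z·[1/5·y_n + 4/5·y_{n+1}] ⇒ (1 − 4/5z)y_{n+1} = (1 + 1/5z)y_n
  so R(z) = (1 + 1/5z)/(1 − 4/5z).

Solve |R(x)|<1 on ℝ⁻.
x=-0.5: |R|=0.6429
x=-2: |R|=0.2308
x=-10: |R|=0.1111
x=-100: |R|=0.2346
θ=4/5≥1/2 ⇒ |1+1/5x|<|1−4/5x| ∀x<0 ⇒ stable on all of ℝ⁻.

interval (−∞, 0).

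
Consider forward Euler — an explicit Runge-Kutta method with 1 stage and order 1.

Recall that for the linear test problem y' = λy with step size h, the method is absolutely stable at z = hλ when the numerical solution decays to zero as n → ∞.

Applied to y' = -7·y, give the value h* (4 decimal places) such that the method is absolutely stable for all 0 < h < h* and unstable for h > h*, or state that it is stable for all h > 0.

(-2.0000,0); λ=-7 ⇒ h* = 0.2857.

With y'=λy (z=hλ):
  order 1, 1-stage ⇒ R(z)=1+z
  (e.g. R(-0.69)=0.31000, |R|=0.31000)

Boundary: |R(x)|=1, x<0.
x=-0.69: |R|=0.3100
|R(-1.98)|=0.9800 |R(-1.34)|=0.3400 |R(-0.82)|=0.1800
Bisect:
  x_lo=-2.7652 |R|=1.7652  x_hi=-0.2861 |R|=0.7139
  mid=-1.52560 |R|=0.52560 →hi
  mid=-2.14538 |R|=1.14538 →lo
  mid=-1.83549 |R|=0.83549 →hi
  mid=-1.99043 |R|=0.99043 →hi
  mid=-2.06791 |R|=1.06791 →lo
  mid=-2.02917 |R|=1.02917 →lo
  mid=-2.00980 |R|=1.00980 →lo
  ...
  [-2.00012,-1.99997] ⇒ x*=-2.0000
So |R|<1 on (-2.0000, 0).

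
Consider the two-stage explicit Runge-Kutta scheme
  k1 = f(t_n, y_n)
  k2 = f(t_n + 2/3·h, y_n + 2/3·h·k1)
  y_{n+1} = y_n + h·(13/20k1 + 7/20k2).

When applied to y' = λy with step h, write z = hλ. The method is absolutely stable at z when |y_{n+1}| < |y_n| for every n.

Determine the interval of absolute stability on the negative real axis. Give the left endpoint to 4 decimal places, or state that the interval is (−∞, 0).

With y'=λy (z=hλ):
  k1=λy_n ⇒ h·k1=z·y_n;  k2=λ(1+2/3z)y_n ⇒ h·k2=z(1+2/3z)y_n
  y_{n+1}/y_n = 1 + 13/20z + 7/20z(1+2/3z) = 1 + z + 7/30z²
  so R(z) = 1 + z + 7/30z².

Solve |R(x)|<1 on ℝ⁻.
x=-0.4: |R|=0.6373
R=1: x+7/30x²=0 ⇒ x=−30/7=-4.2857; min R=1−1/(4·7/30)=-0.0714>−1
Confirm numerically:
  x=-3.941: |R|=0.68301 <1
  x=-3.906: |R|=0.65393 <1
  x=-2.997: |R|=0.09880 <1
  x=-1.728: |R|=0.03127 <1
  x=-4.776: |R|=1.54637 >1
  x=-4.718: |R|=1.47589 >1
  x=-4.483: |R|=1.20637 >1
Interval (-4.2857, 0).

z∈(-4.2857,0).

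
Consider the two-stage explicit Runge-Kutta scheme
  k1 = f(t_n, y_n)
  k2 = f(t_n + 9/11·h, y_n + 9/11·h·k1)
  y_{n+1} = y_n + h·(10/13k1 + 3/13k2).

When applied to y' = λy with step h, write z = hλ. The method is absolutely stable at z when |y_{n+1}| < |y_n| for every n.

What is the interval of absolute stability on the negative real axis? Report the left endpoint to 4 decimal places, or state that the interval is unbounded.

Test eqn y'=λy, z=hλ:
  k1=λy_n ⇒ h·k1=z·y_n;  k2=λ(1+9/11z)y_n ⇒ h·k2=z(1+9/11z)y_n
  y_{n+1}/y_n = 1 + 10/13z + 3/13z(1+9/11z) = 1 + z + 27/143z²
  R(z) = 1 + z + 27/143z².

Boundary: |R(x)|=1, x<0.
x=-1.64: |R|=0.1322
R=1: x+27/143x²=0 ⇒ x=−143/27=-5.2963; min R=1−1/(4·27/143)=-0.3241>−1
Confirm numerically:
  x=-4.562: |R|=0.36751 <1
  x=-4.011: |R|=0.02662 <1
  x=-4.003: |R|=0.02251 <1
  x=-5.849: |R|=1.61038 >1
  x=-5.718: |R|=1.45528 >1
  x=-5.430: |R|=1.13708 >1
So |R|<1 on (-5.2963, 0).

z∈(-5.2963,0).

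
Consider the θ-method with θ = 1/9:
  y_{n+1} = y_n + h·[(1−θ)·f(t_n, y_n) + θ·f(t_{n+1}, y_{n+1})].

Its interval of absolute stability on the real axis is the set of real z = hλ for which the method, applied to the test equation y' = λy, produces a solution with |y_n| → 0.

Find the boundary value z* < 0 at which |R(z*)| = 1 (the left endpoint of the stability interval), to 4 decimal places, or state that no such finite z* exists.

left endpoint -2.5714.

Test eqn y'=λy, z=hλ:
  y_{n+1} = y_n + z·[8/9·y_n + 1/9·y_{n+1}] ⇒ (1 − 1/9z)y_{n+1} = (1 + 8/9z)y_n
  Hence R(z) = (1 + 8/9z)/(1 − 1/9z).

Find x<0 with |R(x)|<1.
x=-0.54: |R|=0.4906
R=−1: 1+8/9x = −1+1/9x ⇒ -7/9x=2 ⇒ x=2/(-7/9)=-2.5714
Confirm numerically:
  x=-2.545: |R|=0.98398 <1
  x=-2.165: |R|=0.74519 <1
  x=-1.565: |R|=0.33318 <1
  x=-1.082: |R|=0.03412 <1
  x=-2.789: |R|=1.12919 >1
  x=-2.750: |R|=1.10638 >1
  x=-2.717: |R|=1.08697 >1
Interval (-2.5714, 0).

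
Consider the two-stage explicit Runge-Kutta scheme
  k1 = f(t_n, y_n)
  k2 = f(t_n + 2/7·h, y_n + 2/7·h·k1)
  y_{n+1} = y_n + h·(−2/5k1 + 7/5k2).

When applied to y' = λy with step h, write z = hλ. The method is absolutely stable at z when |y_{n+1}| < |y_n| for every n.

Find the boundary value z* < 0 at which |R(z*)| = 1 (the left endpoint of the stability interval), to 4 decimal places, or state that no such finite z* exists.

z* = -2.5000.

On y'=λy, z=hλ:
  k1=λy_n ⇒ h·k1=z·y_n;  k2=λ(1+2/7z)y_n ⇒ h·k2=z(1+2/7z)y_n
  y_{n+1}/y_n = 1 − 2/5z + 7/5z(1+2/7z) = 1 + z + 2/5z²
  Hence R(z) = 1 + z + 2/5z².

Need |R(x)|<1, x<0.
x=-0.7: |R|=0.4960
R=1: x+2/5x²=0 ⇒ x=−5/2=-2.5000; min R=1−1/(4·2/5)=0.3750>−1
Confirm numerically:
  x=-2.348: |R|=0.85724 <1
  x=-2.215: |R|=0.74749 <1
  x=-1.346: |R|=0.37869 <1
  x=-1.232: |R|=0.37513 <1
  x=-3.099: |R|=1.74252 >1
  x=-2.923: |R|=1.49457 >1
  x=-2.637: |R|=1.14451 >1
Stable set (-2.5000, 0).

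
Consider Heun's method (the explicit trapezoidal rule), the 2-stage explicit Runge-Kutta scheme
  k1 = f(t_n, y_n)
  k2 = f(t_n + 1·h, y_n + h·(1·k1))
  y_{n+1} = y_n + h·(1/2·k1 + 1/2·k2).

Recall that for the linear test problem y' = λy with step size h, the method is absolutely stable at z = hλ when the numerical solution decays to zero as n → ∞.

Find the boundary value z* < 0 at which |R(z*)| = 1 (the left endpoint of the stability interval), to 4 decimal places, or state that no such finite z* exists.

z* = -2.0000.

Test eqn y'=λy, z=hλ:
  order 2, 2-stage ⇒ R(z)=1+z+z^2/2
  (e.g. R(-0.99)=0.50005, |R|=0.50005)

Solve |R(x)|<1 on ℝ⁻.
x=-0.99: |R|=0.5000
|R(-2.12)|=1.1272 |R(-1.9)|=0.9050 |R(-0.88)|=0.5072
Bisect:
  x_lo=-2.4191 |R|=1.5070  x_hi=-0.3625 |R|=0.7032
  mid=-1.39082 |R|=0.57637 →hi
  mid=-1.90497 |R|=0.90949 →hi
  mid=-2.16205 |R|=1.17518 →lo
  mid=-2.03351 |R|=1.03407 →lo
  mid=-1.96924 |R|=0.96972 →hi
  mid=-2.00138 |R|=1.00138 →lo
  mid=-1.98531 |R|=0.98542 →hi
  mid=-1.99334 |R|=0.99337 →hi
  mid=-1.99736 |R|=0.99736 →hi
  mid=-1.99937 |R|=0.99937 →hi
  ...
  [-2.00012,-2.00000] ⇒ x*=-2.0000
Stable set (-2.0000, 0).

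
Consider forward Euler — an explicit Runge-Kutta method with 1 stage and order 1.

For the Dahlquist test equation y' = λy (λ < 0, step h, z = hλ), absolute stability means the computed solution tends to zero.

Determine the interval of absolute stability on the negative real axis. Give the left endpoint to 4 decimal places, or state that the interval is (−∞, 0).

z∈(-2.0000,0).

Test eqn y'=λy, z=hλ:
  order 1, 1-stage ⇒ R(z)=1+z
  (e.g. R(-1.66)=-0.66000, |R|=0.66000)

Find x<0 with |R(x)|<1.
x=-1.66: |R|=0.6600
|R(-2.01)|=1.0100 |R(-1.85)|=0.8500 |R(-0.62)|=0.3800
Bisect:
  x_lo=-2.8111 |R|=1.8111  x_hi=-0.2588 |R|=0.7412
  mid=-1.53495 |R|=0.53495 →hi
  mid=-2.17301 |R|=1.17301 →lo
  mid=-1.85398 |R|=0.85398 →hi
  mid=-2.01349 |R|=1.01349 →lo
  mid=-1.93374 |R|=0.93374 →hi
  mid=-1.97362 |R|=0.97362 →hi
  mid=-1.99356 |R|=0.99356 →hi
  ...
  [-2.00010,-1.99994] ⇒ x*=-2.0000
Interval (-2.0000, 0).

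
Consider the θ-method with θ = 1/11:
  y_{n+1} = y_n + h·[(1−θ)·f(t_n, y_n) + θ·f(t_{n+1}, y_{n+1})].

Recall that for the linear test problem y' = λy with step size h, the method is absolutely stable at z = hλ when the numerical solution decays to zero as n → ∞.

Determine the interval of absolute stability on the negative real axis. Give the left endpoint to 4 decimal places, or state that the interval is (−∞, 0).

z∈(-2.4444,0).

On y'=λy, z=hλ:
  y_{n+1} = y_n + z·[10/11·y_n + 1/11·y_{n+1}] ⇒ (1 − 1/11z)y_{n+1} = (1 + 10/11z)y_n
  so R(z) = (1 + 10/11z)/(1 − 1/11z).

Boundary: |R(x)|=1, x<0.
x=-1.5: |R|=0.3200
R=−1: 1+10/11x = −1+1/11x ⇒ -9/11x=2 ⇒ x=2/(-9/11)=-2.4444
Confirm numerically:
  x=-2.195: |R|=0.82986 <1
  x=-2.105: |R|=0.76688 <1
  x=-1.519: |R|=0.33469 <1
  x=-2.996: |R|=1.35467 >1
  x=-2.969: |R|=1.33796 >1
So |R|<1 on (-2.4444, 0).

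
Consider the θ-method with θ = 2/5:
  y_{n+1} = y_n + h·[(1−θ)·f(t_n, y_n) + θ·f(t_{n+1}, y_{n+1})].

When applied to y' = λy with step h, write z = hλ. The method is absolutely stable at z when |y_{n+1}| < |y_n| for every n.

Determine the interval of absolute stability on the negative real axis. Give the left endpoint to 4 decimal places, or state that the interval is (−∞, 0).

(-10.0000, 0).

On y'=λy, z=hλ:
  y_{n+1} = y_n + z·[3/5·y_n + 2/5·y_{n+1}] ⇒ (1 − 2/5z)y_{n+1} = (1 + 3/5z)y_n
  so R(z) = (1 + 3/5z)/(1 − 2/5z).

Find x<0 with |R(x)|<1.
x=-1.53: |R|=0.0509
R=−1: 1+3/5x = −1+2/5x ⇒ -1/5x=2 ⇒ x=2/(-1/5)=-10.0000
Confirm numerically:
  x=-7.902: |R|=0.89915 <1
  x=-5.524: |R|=0.72109 <1
  x=-4.792: |R|=0.64290 <1
  x=-4.408: |R|=0.59525 <1
  x=-10.555: |R|=1.02126 >1
  x=-10.258: |R|=1.01011 >1
  x=-10.139: |R|=1.00550 >1
So |R|<1 on (-10.0000, 0).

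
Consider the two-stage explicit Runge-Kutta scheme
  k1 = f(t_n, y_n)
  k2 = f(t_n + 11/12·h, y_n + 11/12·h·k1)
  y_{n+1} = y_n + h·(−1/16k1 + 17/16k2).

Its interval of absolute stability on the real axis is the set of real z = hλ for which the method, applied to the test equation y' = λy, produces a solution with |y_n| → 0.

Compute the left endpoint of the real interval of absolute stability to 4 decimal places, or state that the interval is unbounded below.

With y'=λy (z=hλ):
  k1=λy_n ⇒ h·k1=z·y_n;  k2=λ(1+11/12z)y_n ⇒ h·k2=z(1+11/12z)y_n
  y_{n+1}/y_n = 1 − 1/16z + 17/16z(1+11/12z) = 1 + z + 187/192z²
  R(z) = 1 + z + 187/192z².

Boundary: |R(x)|=1, x<0.
x=-1.62: |R|=1.9361
R=1: x+187/192x²=0 ⇒ x=−192/187=-1.0267; min R=1−1/(4·187/192)=0.7433>−1
Confirm numerically:
  x=-0.878: |R|=0.87281 <1
  x=-0.600: |R|=0.75062 <1
  x=-0.421: |R|=0.75163 <1
  x=-1.591: |R|=1.87436 >1
  x=-1.409: |R|=1.52458 >1
  x=-1.367: |R|=1.45303 >1
So |R|<1 on (-1.0267, 0).

z* = -1.0267.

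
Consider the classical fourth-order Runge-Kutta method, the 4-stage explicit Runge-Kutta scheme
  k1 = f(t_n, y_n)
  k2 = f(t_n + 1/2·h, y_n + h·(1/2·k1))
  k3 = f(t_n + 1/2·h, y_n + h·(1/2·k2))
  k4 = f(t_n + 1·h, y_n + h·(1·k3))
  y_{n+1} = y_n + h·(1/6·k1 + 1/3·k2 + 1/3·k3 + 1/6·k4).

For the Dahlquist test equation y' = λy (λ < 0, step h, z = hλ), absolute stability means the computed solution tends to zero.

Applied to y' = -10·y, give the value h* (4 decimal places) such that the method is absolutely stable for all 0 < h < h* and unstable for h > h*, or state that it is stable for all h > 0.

On y'=λy, z=hλ:
  order 4, 4-stage ⇒ R(z)=1+z+z^2/2+z^3/6+z^4/24
  (e.g. R(-1.11)=0.34136, |R|=0.34136)

Need |R(x)|<1, x<0.
x=-1.11: |R|=0.3414
|R(-2.83)|=1.0695 |R(-1.75)|=0.2788 |R(-0.98)|=0.3818
Bisect:
  x_lo=-3.2737 |R|=2.0230  x_hi=-0.0550 |R|=0.9465
  mid=-1.66431 |R|=0.27200 →hi
  mid=-2.46898 |R|=0.61884 →hi
  mid=-2.87132 |R|=1.13764 →lo
  mid=-2.67015 |R|=0.83983 →hi
  mid=-2.77073 |R|=0.97827 →hi
  mid=-2.82103 |R|=1.05522 →lo
  mid=-2.79588 |R|=1.01608 →lo
  mid=-2.78331 |R|=0.99701 →hi
  mid=-2.78959 |R|=1.00650 →lo
  ...
  [-2.78547,-2.78527] ⇒ x*=-2.7853
Interval (-2.7853, 0).

(-2.7853,0); λ=-10 ⇒ h* = 0.2785.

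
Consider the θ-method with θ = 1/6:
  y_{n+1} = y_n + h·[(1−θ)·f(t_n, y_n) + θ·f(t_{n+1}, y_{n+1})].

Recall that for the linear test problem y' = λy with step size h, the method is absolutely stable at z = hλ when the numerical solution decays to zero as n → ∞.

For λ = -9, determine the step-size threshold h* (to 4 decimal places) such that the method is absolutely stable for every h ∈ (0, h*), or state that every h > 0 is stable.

(-3.0000,0); λ=-9 ⇒ h* = (3)/9 = 0.3333.

Test eqn y'=λy, z=hλ:
  y_{n+1} = y_n + z·[5/6·y_n + 1/6·y_{n+1}] ⇒ (1 − 1/6z)y_{n+1} = (1 + 5/6z)y_n
  ⇒ R(z) = (1 + 5/6z)/(1 − 1/6z).

Boundary: |R(x)|=1, x<0.
x=-0.8: |R|=0.2941
R=−1: 1+5/6x = −1+1/6x ⇒ -2/3x=2 ⇒ x=2/(-2/3)=-3.0000
Confirm numerically:
  x=-2.272: |R|=0.64797 <1
  x=-2.153: |R|=0.58445 <1
  x=-2.042: |R|=0.52350 <1
  x=-1.600: |R|=0.26316 <1
  x=-3.518: |R|=1.21769 >1
  x=-3.514: |R|=1.21610 >1
  x=-3.387: |R|=1.16491 >1
Interval (-3.0000, 0).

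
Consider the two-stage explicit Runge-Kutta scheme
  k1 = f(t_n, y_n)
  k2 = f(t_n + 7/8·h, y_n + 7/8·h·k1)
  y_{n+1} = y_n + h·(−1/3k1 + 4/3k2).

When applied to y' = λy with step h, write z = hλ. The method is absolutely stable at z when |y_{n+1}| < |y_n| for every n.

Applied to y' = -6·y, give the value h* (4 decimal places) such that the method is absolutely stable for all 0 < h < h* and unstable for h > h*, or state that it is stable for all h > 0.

With y'=λy (z=hλ):
  k1=λy_n ⇒ h·k1=z·y_n;  k2=λ(1+7/8z)y_n ⇒ h·k2=z(1+7/8z)y_n
  y_{n+1}/y_n = 1 − 1/3z + 4/3z(1+7/8z) = 1 + z + 7/6z²
  Hence R(z) = 1 + z + 7/6z².

Solve |R(x)|<1 on ℝ⁻.
x=-1.27: |R|=1.6117
R=1: x+7/6x²=0 ⇒ x=−6/7=-0.8571; min R=1−1/(4·7/6)=0.7857>−1
Confirm numerically:
  x=-0.542: |R|=0.80072 <1
  x=-0.530: |R|=0.79772 <1
  x=-0.481: |R|=0.78892 <1
  x=-1.374: |R|=1.82852 >1
  x=-1.307: |R|=1.68596 >1
  x=-0.894: |R|=1.03844 >1
Stable set (-0.8571, 0).

(-0.8571,0); λ=-6 ⇒ h* = (6/7)/6 = 0.1429.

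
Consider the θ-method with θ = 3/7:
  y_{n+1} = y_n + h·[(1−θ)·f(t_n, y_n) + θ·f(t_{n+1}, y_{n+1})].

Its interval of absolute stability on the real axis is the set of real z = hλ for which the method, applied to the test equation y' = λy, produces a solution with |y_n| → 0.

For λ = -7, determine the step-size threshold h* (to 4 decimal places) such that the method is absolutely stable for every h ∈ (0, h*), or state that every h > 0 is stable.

With y'=λy (z=hλ):
  y_{n+1} = y_n + z·[4/7·y_n + 3/7·y_{n+1}] ⇒ (1 − 3/7z)y_{n+1} = (1 + 4/7z)y_n
  R(z) = (1 + 4/7z)/(1 − 3/7z).

Need |R(x)|<1, x<0.
x=-1.4: |R|=0.1250
R=−1: 1+4/7x = −1+3/7x ⇒ -1/7x=2 ⇒ x=2/(-1/7)=-14.0000
Confirm numerically:
  x=-11.717: |R|=0.94584 <1
  x=-10.411: |R|=0.90613 <1
  x=-8.372: |R|=0.82476 <1
  x=-7.512: |R|=0.78034 <1
  x=-14.119: |R|=1.00241 >1
  x=-14.035: |R|=1.00071 >1
So |R|<1 on (-14.0000, 0).

(-14.0000,0); λ=-7 ⇒ h* = (14)/7 = 2.0000.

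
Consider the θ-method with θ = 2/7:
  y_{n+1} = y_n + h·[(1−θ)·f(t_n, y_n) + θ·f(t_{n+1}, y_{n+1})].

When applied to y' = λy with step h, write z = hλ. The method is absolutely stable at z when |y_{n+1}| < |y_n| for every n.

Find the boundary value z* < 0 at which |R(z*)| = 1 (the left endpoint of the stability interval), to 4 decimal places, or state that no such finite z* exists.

left endpoint -4.6667.

On y'=λy, z=hλ:
  y_{n+1} = y_n + z·[5/7·y_n + 2/7·y_{n+1}] ⇒ (1 − 2/7z)y_{n+1} = (1 + 5/7z)y_n
  R(z) = (1 + 5/7z)/(1 − 2/7z).

Solve |R(x)|<1 on ℝ⁻.
x=-0.82: |R|=0.3356
R=−1: 1+5/7x = −1+2/7x ⇒ -3/7x=2 ⇒ x=2/(-3/7)=-4.6667
Confirm numerically:
  x=-4.155: |R|=0.89974 <1
  x=-3.137: |R|=0.65429 <1
  x=-3.011: |R|=0.61857 <1
  x=-2.748: |R|=0.53937 <1
  x=-5.118: |R|=1.07856 >1
  x=-5.073: |R|=1.07110 >1
  x=-4.819: |R|=1.02747 >1
Interval (-4.6667, 0).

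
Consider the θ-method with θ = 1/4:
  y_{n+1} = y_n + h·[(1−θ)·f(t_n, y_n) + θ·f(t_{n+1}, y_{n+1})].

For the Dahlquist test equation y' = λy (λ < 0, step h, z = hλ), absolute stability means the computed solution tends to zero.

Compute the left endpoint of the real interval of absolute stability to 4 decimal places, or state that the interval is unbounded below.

left endpoint -4.0000.

Set f=λy, z=hλ:
  y_{n+1} = y_n + z·[3/4·y_n + 1/4·y_{n+1}] ⇒ (1 − 1/4z)y_{n+1} = (1 + 3/4z)y_n
  so R(z) = (1 + 3/4z)/(1 − 1/4z).

Find x<0 with |R(x)|<1.
x=-1.33: |R|=0.0019
R=−1: 1+3/4x = −1+1/4x ⇒ -1/2x=2 ⇒ x=2/(-1/2)=-4.0000
Confirm numerically:
  x=-3.692: |R|=0.91992 <1
  x=-2.570: |R|=0.56469 <1
  x=-2.031: |R|=0.34704 <1
  x=-2.019: |R|=0.34175 <1
  x=-4.576: |R|=1.13433 >1
  x=-4.161: |R|=1.03946 >1
So |R|<1 on (-4.0000, 0).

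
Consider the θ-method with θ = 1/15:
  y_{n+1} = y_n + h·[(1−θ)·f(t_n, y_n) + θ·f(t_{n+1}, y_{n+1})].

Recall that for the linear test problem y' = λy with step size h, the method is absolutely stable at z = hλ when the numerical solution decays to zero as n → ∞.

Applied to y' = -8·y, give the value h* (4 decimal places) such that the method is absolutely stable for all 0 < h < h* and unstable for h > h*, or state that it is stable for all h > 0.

(-2.3077,0); λ=-8 ⇒ h* = (30/13)/8 = 0.2885.

Test eqn y'=λy, z=hλ:
  y_{n+1} = y_n + z·[14/15·y_n + 1/15·y_{n+1}] ⇒ (1 − 1/15z)y_{n+1} = (1 + 14/15z)y_n
  Hence R(z) = (1 + 14/15z)/(1 − 1/15z).

Solve |R(x)|<1 on ℝ⁻.
x=-1.26: |R|=0.1624
R=−1: 1+14/15x = −1+1/15x ⇒ -13/15x=2 ⇒ x=2/(-13/15)=-2.3077
Confirm numerically:
  x=-1.964: |R|=0.73662 <1
  x=-1.937: |R|=0.71547 <1
  x=-1.807: |R|=0.61272 <1
  x=-2.563: |R|=1.18898 >1
  x=-2.494: |R|=1.13845 >1
  x=-2.395: |R|=1.06525 >1
So |R|<1 on (-2.3077, 0).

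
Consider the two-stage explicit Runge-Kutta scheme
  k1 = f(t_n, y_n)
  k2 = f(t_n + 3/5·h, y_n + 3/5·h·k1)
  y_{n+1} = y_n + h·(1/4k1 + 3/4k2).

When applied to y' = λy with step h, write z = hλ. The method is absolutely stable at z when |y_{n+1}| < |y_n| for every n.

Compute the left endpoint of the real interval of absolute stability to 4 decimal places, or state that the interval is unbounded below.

z* = -2.2222.

On y'=λy, z=hλ:
  k1=λy_n ⇒ h·k1=z·y_n;  k2=λ(1+3/5z)y_n ⇒ h·k2=z(1+3/5z)y_n
  y_{n+1}/y_n = 1 + 1/4z + 3/4z(1+3/5z) = 1 + z + 9/20z²
  R(z) = 1 + z + 9/20z².

Need |R(x)|<1, x<0.
x=-1.24: |R|=0.4519
R=1: x+9/20x²=0 ⇒ x=−20/9=-2.2222; min R=1−1/(4·9/20)=0.4444>−1
Confirm numerically:
  x=-1.948: |R|=0.75962 <1
  x=-1.739: |R|=0.62185 <1
  x=-1.573: |R|=0.54045 <1
  x=-1.205: |R|=0.44841 <1
  x=-2.407: |R|=1.20014 >1
  x=-2.370: |R|=1.15760 >1
Interval (-2.2222, 0).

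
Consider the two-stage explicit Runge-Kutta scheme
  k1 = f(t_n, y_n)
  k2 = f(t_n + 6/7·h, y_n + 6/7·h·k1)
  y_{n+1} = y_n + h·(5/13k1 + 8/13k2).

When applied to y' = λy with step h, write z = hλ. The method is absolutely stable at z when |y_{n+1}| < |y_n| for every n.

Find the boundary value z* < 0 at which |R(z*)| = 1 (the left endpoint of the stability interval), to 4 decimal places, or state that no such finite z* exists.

left endpoint -1.8958.

On y'=λy, z=hλ:
  k1=λy_n ⇒ h·k1=z·y_n;  k2=λ(1+6/7z)y_n ⇒ h·k2=z(1+6/7z)y_n
  y_{n+1}/y_n = 1 + 5/13z + 8/13z(1+6/7z) = 1 + z + 48/91z²
  ⇒ R(z) = 1 + z + 48/91z².

Find x<0 with |R(x)|<1.
x=-1.51: |R|=0.6927
R=1: x+48/91x²=0 ⇒ x=−91/48=-1.8958; min R=1−1/(4·48/91)=0.5260>−1
Confirm numerically:
  x=-1.183: |R|=0.55519 <1
  x=-1.094: |R|=0.53730 <1
  x=-1.082: |R|=0.53552 <1
  x=-0.954: |R|=0.52606 <1
  x=-2.435: |R|=1.69250 >1
  x=-2.346: |R|=1.55706 >1
Stable set (-1.8958, 0).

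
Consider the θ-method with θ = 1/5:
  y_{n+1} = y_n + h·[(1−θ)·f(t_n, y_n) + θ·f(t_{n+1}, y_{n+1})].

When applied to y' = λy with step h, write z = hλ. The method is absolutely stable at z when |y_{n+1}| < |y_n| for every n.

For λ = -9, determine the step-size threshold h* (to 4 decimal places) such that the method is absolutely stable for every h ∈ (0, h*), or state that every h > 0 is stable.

With y'=λy (z=hλ):
  y_{n+1} = y_n + z·[4/5·y_n + 1/5·y_{n+1}] ⇒ (1 − 1/5z)y_{n+1} = (1 + 4/5z)y_n
  Hence R(z) = (1 + 4/5z)/(1 − 1/5z).

Need |R(x)|<1, x<0.
x=-0.33: |R|=0.6904
R=−1: 1+4/5x = −1+1/5x ⇒ -3/5x=2 ⇒ x=2/(-3/5)=-3.3333
Confirm numerically:
  x=-3.245: |R|=0.96786 <1
  x=-1.962: |R|=0.40908 <1
  x=-1.611: |R|=0.21842 <1
  x=-3.849: |R|=1.17482 >1
  x=-3.796: |R|=1.15780 >1
  x=-3.576: |R|=1.08489 >1
Interval (-3.3333, 0).

(-3.3333,0); λ=-9 ⇒ h* = (10/3)/9 = 0.3704.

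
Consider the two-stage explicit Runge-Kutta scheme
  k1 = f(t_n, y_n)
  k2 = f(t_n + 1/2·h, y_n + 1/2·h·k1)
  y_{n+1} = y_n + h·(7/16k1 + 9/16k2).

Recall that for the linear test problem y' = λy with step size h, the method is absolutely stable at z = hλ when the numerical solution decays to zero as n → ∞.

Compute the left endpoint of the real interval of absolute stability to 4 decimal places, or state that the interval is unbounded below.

With y'=λy (z=hλ):
  k1=λy_n ⇒ h·k1=z·y_n;  k2=λ(1+1/2z)y_n ⇒ h·k2=z(1+1/2z)y_n
  y_{n+1}/y_n = 1 + 7/16z + 9/16z(1+1/2z) = 1 + z + 9/32z²
  so R(z) = 1 + z + 9/32z².

Solve |R(x)|<1 on ℝ⁻.
x=-0.47: |R|=0.5921
R=1: x+9/32x²=0 ⇒ x=−32/9=-3.5556; min R=1−1/(4·9/32)=0.1111>−1
Confirm numerically:
  x=-3.512: |R|=0.95698 <1
  x=-3.049: |R|=0.56561 <1
  x=-2.863: |R|=0.44234 <1
  x=-2.098: |R|=0.13995 <1
  x=-3.960: |R|=1.45045 >1
  x=-3.668: |R|=1.11600 >1
  x=-3.591: |R|=1.03580 >1
Stable set (-3.5556, 0).

z* = -3.5556.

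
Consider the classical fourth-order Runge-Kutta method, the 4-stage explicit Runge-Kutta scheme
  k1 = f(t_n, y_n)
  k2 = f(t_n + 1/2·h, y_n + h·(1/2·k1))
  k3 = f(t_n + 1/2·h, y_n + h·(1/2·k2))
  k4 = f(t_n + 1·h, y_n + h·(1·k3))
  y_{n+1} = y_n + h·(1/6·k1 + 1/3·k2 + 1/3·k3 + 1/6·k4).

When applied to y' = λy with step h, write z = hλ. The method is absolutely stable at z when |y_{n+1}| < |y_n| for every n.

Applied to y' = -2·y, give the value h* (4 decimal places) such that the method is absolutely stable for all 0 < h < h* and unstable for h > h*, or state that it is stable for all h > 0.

(-2.7853,0); λ=-2 ⇒ h* = 1.3926.

Test eqn y'=λy, z=hλ:
  order 4, 4-stage ⇒ R(z)=1+z+z^2/2+z^3/6+z^4/24
  (e.g. R(-1.61)=0.27046, |R|=0.27046)

Boundary: |R(x)|=1, x<0.
x=-1.61: |R|=0.2705
|R(-2.16)|=0.4002 |R(-1.65)|=0.2714 |R(-1.3)|=0.2978
Bisect:
  x_lo=-3.3132 |R|=2.1346  x_hi=-0.1115 |R|=0.8945
  mid=-1.71235 |R|=0.27514 →hi
  mid=-2.51275 |R|=0.66106 →hi
  mid=-2.91296 |R|=1.21017 →lo
  mid=-2.71286 |R|=0.89617 →hi
  mid=-2.81291 |R|=1.04244 →lo
  mid=-2.76288 |R|=0.96673 →hi
  mid=-2.78790 |R|=1.00393 →lo
  mid=-2.77539 |R|=0.98517 →hi
  ...
  [-2.78535,-2.78516] ⇒ x*=-2.7853
Interval (-2.7853, 0).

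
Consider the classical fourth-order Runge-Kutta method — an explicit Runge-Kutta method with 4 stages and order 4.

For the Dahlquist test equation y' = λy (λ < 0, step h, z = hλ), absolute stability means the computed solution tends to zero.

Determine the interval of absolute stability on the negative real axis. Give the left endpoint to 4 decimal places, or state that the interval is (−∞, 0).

(-2.7853, 0).

On y'=λy, z=hλ:
  order 4, 4-stage ⇒ R(z)=1+z+z^2/2+z^3/6+z^4/24
  (e.g. R(-1.21)=0.31611, |R|=0.31611)

Find x<0 with |R(x)|<1.
x=-1.21: |R|=0.3161
|R(-2.52)|=0.6683 |R(-1.97)|=0.3238 |R(-1.03)|=0.3652
Bisect:
  x_lo=-3.2730 |R|=2.0212  x_hi=-0.2673 |R|=0.7655
  mid=-1.77014 |R|=0.28122 →hi
  mid=-2.52158 |R|=0.66995 →hi
  mid=-2.89730 |R|=1.18243 →lo
  mid=-2.70944 |R|=0.89153 →hi
  mid=-2.80337 |R|=1.02760 →lo
  mid=-2.75641 |R|=0.95731 →hi
  mid=-2.77989 |R|=0.99188 →hi
  mid=-2.79163 |R|=1.00960 →lo
  mid=-2.78576 |R|=1.00070 →lo
  mid=-2.78282 |R|=0.99628 →hi
  ...
  [-2.78539,-2.78521] ⇒ x*=-2.7853
Interval (-2.7853, 0).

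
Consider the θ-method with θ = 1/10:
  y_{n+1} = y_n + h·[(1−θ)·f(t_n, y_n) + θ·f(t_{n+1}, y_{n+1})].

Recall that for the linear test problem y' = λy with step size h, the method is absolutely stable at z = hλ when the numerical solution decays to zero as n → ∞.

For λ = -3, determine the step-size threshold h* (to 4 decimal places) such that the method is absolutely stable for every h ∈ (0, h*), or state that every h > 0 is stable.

Test eqn y'=λy, z=hλ:
  y_{n+1} = y_n + z·[9/10·y_n + 1/10·y_{n+1}] ⇒ (1 − 1/10z)y_{n+1} = (1 + 9/10z)y_n
  R(z) = (1 + 9/10z)/(1 − 1/10z).

Find x<0 with |R(x)|<1.
x=-0.84: |R|=0.2251
R=−1: 1+9/10x = −1+1/10x ⇒ -4/5x=2 ⇒ x=2/(-4/5)=-2.5000
Confirm numerically:
  x=-2.377: |R|=0.92050 <1
  x=-2.289: |R|=0.86264 <1
  x=-1.757: |R|=0.49443 <1
  x=-1.294: |R|=0.14574 <1
  x=-3.094: |R|=1.36291 >1
  x=-3.079: |R|=1.35416 >1
  x=-3.017: |R|=1.31774 >1
So |R|<1 on (-2.5000, 0).

(-2.5000,0); λ=-3 ⇒ h* = (5/2)/3 = 0.8333.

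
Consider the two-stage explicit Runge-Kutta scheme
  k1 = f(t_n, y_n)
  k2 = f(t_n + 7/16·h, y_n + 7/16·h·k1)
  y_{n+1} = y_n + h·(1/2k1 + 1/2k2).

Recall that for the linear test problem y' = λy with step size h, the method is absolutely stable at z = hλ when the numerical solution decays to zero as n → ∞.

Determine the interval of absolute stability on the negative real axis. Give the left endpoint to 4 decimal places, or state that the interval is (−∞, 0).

(-4.5714, 0).

On y'=λy, z=hλ:
  k1=λy_n ⇒ h·k1=z·y_n;  k2=λ(1+7/16z)y_n ⇒ h·k2=z(1+7/16z)y_n
  y_{n+1}/y_n = 1 + 1/2z + 1/2z(1+7/16z) = 1 + z + 7/32z²
  R(z) = 1 + z + 7/32z².

Need |R(x)|<1, x<0.
x=-1.69: |R|=0.0652
R=1: x+7/32x²=0 ⇒ x=−32/7=-4.5714; min R=1−1/(4·7/32)=-0.1429>−1
Confirm numerically:
  x=-4.442: |R|=0.87424 <1
  x=-3.394: |R|=0.12583 <1
  x=-2.763: |R|=0.09303 <1
  x=-1.843: |R|=0.09998 <1
  x=-5.035: |R|=1.51058 >1
  x=-4.924: |R|=1.37976 >1
  x=-4.701: |R|=1.13324 >1
Stable set (-4.5714, 0).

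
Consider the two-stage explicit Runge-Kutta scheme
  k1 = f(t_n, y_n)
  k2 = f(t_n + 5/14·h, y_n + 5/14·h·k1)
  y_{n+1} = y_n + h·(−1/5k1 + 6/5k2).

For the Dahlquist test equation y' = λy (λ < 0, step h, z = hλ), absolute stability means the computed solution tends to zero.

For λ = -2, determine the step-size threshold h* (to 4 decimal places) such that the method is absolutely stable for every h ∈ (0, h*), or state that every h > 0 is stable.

On y'=λy, z=hλ:
  k1=λy_n ⇒ h·k1=z·y_n;  k2=λ(1+5/14z)y_n ⇒ h·k2=z(1+5/14z)y_n
  y_{n+1}/y_n = 1 − 1/5z + 6/5z(1+5/14z) = 1 + z + 3/7z²
  Hence R(z) = 1 + z + 3/7z².

Boundary: |R(x)|=1, x<0.
x=-1.21: |R|=0.4175
R=1: x+3/7x²=0 ⇒ x=−7/3=-2.3333; min R=1−1/(4·3/7)=0.4167>−1
Confirm numerically:
  x=-2.313: |R|=0.97984 <1
  x=-1.716: |R|=0.54600 <1
  x=-1.496: |R|=0.46315 <1
  x=-1.035: |R|=0.42410 <1
  x=-2.596: |R|=1.29224 >1
  x=-2.446: |R|=1.11811 >1
So |R|<1 on (-2.3333, 0).

(-2.3333,0); λ=-2 ⇒ h* = (7/3)/2 = 1.1667.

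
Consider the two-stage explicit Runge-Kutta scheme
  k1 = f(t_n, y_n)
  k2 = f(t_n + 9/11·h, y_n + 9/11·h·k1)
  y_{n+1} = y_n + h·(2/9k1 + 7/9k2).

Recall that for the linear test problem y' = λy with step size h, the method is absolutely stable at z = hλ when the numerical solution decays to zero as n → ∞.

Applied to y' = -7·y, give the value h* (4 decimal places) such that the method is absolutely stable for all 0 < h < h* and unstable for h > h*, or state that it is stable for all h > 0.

(-1.5714,0); λ=-7 ⇒ h* = (11/7)/7 = 0.2245.

Set f=λy, z=hλ:
  k1=λy_n ⇒ h·k1=z·y_n;  k2=λ(1+9/11z)y_n ⇒ h·k2=z(1+9/11z)y_n
  y_{n+1}/y_n = 1 + 2/9z + 7/9z(1+9/11z) = 1 + z + 7/11z²
  Hence R(z) = 1 + z + 7/11z².

Find x<0 with |R(x)|<1.
x=-0.85: |R|=0.6098
R=1: x+7/11x²=0 ⇒ x=−11/7=-1.5714; min R=1−1/(4·7/11)=0.6071>−1
Confirm numerically:
  x=-1.070: |R|=0.65857 <1
  x=-1.026: |R|=0.64388 <1
  x=-0.978: |R|=0.63067 <1
  x=-2.043: |R|=1.61309 >1
  x=-1.607: |R|=1.03638 >1
Interval (-1.5714, 0).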